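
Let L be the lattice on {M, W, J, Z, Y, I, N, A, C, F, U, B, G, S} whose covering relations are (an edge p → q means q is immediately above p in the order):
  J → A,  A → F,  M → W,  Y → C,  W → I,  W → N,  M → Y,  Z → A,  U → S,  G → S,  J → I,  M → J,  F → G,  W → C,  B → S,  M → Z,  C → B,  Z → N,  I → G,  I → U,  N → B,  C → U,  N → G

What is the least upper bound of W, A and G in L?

Common upper bounds of {W, A, G}: G, S.
The least among these is G.

G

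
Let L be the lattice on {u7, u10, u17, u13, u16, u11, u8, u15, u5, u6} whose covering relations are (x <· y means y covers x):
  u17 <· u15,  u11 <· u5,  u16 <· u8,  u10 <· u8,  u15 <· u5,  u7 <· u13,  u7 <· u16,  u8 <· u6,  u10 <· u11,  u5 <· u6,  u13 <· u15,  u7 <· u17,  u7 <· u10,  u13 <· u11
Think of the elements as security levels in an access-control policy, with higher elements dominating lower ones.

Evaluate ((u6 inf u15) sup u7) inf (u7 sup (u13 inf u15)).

u13

u6 ∧ u15 = u15
u15 ∨ u7 = u15
u13 ∧ u15 = u13
u7 ∨ u13 = u13
u15 ∧ u13 = u13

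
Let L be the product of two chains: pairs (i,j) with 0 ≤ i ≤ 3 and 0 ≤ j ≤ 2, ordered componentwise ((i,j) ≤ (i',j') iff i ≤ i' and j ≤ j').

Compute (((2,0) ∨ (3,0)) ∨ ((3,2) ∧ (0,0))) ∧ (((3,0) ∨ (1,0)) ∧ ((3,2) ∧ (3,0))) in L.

(2,0) ∨ (3,0) = (3,0)
(3,2) ∧ (0,0) = (0,0)
(3,0) ∨ (0,0) = (3,0)
(3,0) ∨ (1,0) = (3,0)
(3,2) ∧ (3,0) = (3,0)
(3,0) ∧ (3,0) = (3,0)
(3,0) ∧ (3,0) = (3,0)

(3,0)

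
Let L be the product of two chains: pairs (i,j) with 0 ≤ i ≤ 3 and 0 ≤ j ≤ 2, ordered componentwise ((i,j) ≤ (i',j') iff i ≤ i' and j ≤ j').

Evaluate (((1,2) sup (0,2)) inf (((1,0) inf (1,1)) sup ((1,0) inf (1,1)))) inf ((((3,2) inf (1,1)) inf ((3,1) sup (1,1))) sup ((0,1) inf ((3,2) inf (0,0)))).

(1,2) ∨ (0,2) = (1,2)
(1,0) ∧ (1,1) = (1,0)
(1,0) ∧ (1,1) = (1,0)
(1,0) ∨ (1,0) = (1,0)
(1,2) ∧ (1,0) = (1,0)
(3,2) ∧ (1,1) = (1,1)
(3,1) ∨ (1,1) = (3,1)
(1,1) ∧ (3,1) = (1,1)
(3,2) ∧ (0,0) = (0,0)
(0,1) ∧ (0,0) = (0,0)
(1,1) ∨ (0,0) = (1,1)
(1,0) ∧ (1,1) = (1,0)

(1,0)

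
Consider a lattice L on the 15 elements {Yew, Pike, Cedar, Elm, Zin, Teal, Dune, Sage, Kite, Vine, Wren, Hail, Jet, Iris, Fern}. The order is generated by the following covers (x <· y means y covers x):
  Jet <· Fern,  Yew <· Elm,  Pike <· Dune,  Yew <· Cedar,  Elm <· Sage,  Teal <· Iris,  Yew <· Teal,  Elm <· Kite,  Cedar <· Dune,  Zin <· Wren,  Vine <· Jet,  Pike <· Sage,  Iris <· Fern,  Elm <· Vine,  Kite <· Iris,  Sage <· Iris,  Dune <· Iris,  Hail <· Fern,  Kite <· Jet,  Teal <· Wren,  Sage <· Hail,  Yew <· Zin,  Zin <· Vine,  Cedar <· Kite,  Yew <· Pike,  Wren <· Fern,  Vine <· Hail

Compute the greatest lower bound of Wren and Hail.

Zin

Common lower bounds of {Wren, Hail}: Yew, Zin.
The greatest among these is Zin.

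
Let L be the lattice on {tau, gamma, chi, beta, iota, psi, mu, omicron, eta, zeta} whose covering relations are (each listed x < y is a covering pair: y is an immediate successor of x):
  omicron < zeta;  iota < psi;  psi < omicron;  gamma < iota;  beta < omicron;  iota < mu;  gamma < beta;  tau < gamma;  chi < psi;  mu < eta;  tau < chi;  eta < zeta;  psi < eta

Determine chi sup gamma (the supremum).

psi

Common upper bounds of {chi, gamma}: eta, omicron, psi, zeta.
The least among these is psi.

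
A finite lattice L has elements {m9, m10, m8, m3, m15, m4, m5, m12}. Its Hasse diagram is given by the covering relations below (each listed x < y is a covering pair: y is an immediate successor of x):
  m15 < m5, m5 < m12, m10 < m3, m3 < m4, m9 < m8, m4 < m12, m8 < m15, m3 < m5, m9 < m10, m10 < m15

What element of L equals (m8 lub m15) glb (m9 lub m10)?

m8 ∨ m15 = m15
m9 ∨ m10 = m10
m15 ∧ m10 = m10

m10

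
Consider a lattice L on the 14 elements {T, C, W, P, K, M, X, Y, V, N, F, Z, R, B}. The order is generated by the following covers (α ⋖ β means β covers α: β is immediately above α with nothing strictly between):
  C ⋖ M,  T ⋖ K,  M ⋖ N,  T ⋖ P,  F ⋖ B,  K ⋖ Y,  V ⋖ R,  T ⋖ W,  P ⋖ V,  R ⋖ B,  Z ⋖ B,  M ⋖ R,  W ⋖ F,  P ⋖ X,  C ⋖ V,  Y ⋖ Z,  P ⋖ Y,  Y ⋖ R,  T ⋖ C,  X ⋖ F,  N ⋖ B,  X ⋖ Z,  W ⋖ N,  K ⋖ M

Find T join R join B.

Common upper bounds of {T, R, B}: B.
The least among these is B.

B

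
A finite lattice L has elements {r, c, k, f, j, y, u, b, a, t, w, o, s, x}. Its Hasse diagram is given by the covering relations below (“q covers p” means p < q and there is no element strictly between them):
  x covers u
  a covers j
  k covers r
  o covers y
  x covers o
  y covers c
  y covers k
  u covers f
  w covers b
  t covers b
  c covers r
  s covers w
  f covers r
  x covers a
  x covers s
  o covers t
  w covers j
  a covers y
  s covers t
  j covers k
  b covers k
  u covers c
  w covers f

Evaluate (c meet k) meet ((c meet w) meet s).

r

c ∧ k = r
c ∧ w = r
r ∧ s = r
r ∧ r = r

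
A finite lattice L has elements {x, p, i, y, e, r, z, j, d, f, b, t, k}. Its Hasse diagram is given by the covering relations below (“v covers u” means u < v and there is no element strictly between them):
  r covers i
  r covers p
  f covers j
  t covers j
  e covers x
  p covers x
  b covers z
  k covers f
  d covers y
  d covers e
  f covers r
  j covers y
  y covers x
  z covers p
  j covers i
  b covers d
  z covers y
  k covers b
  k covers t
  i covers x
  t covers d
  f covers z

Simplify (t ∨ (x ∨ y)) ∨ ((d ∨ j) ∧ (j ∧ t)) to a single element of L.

t

x ∨ y = y
t ∨ y = t
d ∨ j = t
j ∧ t = j
t ∧ j = j
t ∨ j = t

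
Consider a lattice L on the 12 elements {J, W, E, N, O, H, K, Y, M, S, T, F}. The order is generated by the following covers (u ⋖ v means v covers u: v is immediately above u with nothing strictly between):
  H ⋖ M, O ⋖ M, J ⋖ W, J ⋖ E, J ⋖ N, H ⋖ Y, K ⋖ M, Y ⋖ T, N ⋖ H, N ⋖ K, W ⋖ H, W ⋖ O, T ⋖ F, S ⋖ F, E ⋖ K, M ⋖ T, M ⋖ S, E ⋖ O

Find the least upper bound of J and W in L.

Common upper bounds of {J, W}: F, H, M, O, S, T, W, Y.
The least among these is W.

W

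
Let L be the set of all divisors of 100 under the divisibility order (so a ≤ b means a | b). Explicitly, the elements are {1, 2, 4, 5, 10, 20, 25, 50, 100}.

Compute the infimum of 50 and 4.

In the divisibility order, the meet is the greatest common divisor: gcd(50, 4) = 2.

2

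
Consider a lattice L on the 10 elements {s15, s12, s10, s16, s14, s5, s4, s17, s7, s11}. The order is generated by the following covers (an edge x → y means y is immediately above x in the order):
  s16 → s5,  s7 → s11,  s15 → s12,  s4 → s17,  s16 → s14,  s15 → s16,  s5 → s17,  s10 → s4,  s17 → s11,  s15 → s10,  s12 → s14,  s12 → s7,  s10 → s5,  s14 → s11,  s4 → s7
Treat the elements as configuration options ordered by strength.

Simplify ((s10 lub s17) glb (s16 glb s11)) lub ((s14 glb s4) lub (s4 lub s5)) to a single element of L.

s17

s10 ∨ s17 = s17
s16 ∧ s11 = s16
s17 ∧ s16 = s16
s14 ∧ s4 = s15
s4 ∨ s5 = s17
s15 ∨ s17 = s17
s16 ∨ s17 = s17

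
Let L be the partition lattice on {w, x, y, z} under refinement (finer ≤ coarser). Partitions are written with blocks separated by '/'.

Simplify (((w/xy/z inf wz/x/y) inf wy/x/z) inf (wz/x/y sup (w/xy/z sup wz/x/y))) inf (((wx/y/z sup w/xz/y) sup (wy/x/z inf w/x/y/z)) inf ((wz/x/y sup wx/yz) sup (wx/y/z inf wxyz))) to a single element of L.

w/x/y/z

w/xy/z ∧ wz/x/y = w/x/y/z
w/x/y/z ∧ wy/x/z = w/x/y/z
w/xy/z ∨ wz/x/y = wz/xy
wz/x/y ∨ wz/xy = wz/xy
w/x/y/z ∧ wz/xy = w/x/y/z
wx/y/z ∨ w/xz/y = wxz/y
wy/x/z ∧ w/x/y/z = w/x/y/z
wxz/y ∨ w/x/y/z = wxz/y
wz/x/y ∨ wx/yz = wxyz
wx/y/z ∧ wxyz = wx/y/z
wxyz ∨ wx/y/z = wxyz
wxz/y ∧ wxyz = wxz/y
w/x/y/z ∧ wxz/y = w/x/y/z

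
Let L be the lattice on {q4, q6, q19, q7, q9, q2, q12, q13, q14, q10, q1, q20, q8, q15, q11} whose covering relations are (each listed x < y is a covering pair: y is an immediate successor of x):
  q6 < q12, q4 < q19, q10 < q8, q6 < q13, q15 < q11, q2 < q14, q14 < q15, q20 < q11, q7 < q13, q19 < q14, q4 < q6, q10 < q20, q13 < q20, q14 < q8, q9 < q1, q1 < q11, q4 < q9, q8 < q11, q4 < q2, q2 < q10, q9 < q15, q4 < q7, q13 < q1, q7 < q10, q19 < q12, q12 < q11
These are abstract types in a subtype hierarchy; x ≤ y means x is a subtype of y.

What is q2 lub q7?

q10

Common upper bounds of {q2, q7}: q10, q11, q20, q8.
The least among these is q10.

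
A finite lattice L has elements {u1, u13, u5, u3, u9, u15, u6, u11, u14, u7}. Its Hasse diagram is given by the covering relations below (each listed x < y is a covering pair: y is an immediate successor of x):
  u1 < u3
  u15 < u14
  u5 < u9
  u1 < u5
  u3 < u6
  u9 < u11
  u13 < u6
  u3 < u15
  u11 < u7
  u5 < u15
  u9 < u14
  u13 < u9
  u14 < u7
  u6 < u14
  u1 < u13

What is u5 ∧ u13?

Common lower bounds of {u5, u13}: u1.
The greatest among these is u1.

u1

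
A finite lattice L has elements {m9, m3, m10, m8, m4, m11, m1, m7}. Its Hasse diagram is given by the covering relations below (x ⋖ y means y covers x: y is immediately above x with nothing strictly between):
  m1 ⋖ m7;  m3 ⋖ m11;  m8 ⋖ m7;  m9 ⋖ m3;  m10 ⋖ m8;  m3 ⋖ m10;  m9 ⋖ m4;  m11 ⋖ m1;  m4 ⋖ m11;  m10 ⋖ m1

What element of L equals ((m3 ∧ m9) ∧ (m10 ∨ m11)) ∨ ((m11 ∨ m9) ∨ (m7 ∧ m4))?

m3 ∧ m9 = m9
m10 ∨ m11 = m1
m9 ∧ m1 = m9
m11 ∨ m9 = m11
m7 ∧ m4 = m4
m11 ∨ m4 = m11
m9 ∨ m11 = m11

m11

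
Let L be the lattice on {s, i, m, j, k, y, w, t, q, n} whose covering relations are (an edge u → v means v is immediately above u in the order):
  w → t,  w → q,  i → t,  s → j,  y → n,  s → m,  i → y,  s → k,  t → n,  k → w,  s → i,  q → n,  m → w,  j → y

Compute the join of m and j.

Common upper bounds of {m, j}: n.
The least among these is n.

n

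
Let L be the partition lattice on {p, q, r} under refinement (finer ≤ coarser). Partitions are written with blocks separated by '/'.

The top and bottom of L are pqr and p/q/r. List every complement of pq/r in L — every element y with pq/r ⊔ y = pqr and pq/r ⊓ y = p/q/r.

p/qr, pr/q

Need y with pq/r ∨ y = pqr and pq/r ∧ y = p/q/r.
Checking each element gives: p/qr, pr/q.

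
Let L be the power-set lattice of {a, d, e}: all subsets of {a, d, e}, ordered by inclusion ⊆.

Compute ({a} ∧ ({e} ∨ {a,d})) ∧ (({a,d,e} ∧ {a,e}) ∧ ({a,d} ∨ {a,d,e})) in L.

{e} ∨ {a,d} = {a,d,e}
{a} ∧ {a,d,e} = {a}
{a,d,e} ∧ {a,e} = {a,e}
{a,d} ∨ {a,d,e} = {a,d,e}
{a,e} ∧ {a,d,e} = {a,e}
{a} ∧ {a,e} = {a}

{a}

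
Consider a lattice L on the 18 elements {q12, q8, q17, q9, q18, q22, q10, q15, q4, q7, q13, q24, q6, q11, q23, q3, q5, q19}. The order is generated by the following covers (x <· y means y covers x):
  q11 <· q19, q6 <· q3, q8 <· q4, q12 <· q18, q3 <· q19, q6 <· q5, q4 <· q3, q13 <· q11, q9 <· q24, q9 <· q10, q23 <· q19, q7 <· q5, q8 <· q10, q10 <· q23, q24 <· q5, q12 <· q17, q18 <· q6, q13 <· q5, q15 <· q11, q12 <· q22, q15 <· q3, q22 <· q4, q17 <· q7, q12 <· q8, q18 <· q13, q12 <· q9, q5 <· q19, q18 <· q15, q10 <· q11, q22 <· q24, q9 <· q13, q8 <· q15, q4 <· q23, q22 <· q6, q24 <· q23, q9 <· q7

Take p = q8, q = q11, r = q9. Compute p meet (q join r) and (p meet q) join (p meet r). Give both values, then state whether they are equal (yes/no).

q join r = q11, so p meet (q join r) = q8 meet q11 = q8.
p meet q = q8 and p meet r = q12, so (p meet q) join (p meet r) = q8 join q12 = q8.
Equal: yes.

q8; q8; yes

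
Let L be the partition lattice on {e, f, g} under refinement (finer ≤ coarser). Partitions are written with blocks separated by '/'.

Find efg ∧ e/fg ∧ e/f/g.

The meet (common refinement) of efg, e/fg, e/f/g intersects blocks pairwise, giving e/f/g.

e/f/g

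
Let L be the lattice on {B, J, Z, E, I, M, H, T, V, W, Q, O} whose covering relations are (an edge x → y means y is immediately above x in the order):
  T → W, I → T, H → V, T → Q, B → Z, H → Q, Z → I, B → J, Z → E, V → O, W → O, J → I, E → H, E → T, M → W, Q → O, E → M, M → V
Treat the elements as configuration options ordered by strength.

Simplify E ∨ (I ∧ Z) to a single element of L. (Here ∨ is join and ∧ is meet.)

E

I ∧ Z = Z
E ∨ Z = E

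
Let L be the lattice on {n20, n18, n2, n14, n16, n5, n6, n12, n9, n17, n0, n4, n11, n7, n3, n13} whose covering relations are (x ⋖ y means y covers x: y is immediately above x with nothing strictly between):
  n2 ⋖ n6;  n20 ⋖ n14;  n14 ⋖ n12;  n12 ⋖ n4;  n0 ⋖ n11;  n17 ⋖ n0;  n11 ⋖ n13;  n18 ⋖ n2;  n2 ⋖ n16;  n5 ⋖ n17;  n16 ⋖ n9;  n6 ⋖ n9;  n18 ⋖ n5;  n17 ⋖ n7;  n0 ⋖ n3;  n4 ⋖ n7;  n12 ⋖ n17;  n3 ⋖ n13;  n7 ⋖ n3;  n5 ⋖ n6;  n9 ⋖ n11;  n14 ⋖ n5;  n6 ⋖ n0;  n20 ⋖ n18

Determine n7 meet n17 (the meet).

Common lower bounds of {n7, n17}: n12, n14, n17, n18, n20, n5.
The greatest among these is n17.

n17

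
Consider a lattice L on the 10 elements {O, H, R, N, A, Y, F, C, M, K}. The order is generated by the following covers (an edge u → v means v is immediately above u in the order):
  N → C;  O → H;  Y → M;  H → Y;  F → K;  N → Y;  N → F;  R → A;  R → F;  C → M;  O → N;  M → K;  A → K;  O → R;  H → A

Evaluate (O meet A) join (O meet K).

O ∧ A = O
O ∧ K = O
O ∨ O = O

O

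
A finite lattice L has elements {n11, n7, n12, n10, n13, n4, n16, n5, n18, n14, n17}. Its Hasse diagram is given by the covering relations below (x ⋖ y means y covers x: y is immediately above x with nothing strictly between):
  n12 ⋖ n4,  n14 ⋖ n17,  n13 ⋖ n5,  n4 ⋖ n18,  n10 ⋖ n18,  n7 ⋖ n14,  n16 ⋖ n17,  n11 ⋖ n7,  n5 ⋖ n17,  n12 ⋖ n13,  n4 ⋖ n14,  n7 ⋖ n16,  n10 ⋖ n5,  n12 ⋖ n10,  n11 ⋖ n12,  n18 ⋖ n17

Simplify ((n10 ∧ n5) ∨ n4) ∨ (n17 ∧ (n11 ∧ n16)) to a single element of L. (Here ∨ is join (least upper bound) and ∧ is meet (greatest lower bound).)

n10 ∧ n5 = n10
n10 ∨ n4 = n18
n11 ∧ n16 = n11
n17 ∧ n11 = n11
n18 ∨ n11 = n18

n18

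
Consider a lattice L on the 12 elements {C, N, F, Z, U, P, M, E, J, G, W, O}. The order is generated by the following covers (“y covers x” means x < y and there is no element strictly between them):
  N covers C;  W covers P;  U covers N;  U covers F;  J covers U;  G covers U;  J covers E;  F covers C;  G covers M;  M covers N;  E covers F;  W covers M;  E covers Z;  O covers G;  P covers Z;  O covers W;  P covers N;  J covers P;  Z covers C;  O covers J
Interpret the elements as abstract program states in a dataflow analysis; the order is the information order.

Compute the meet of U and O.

U

Common lower bounds of {U, O}: C, F, N, U.
The greatest among these is U.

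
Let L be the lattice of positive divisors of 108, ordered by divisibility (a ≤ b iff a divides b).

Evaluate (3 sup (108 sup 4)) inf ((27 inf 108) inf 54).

108 ∨ 4 = 108
3 ∨ 108 = 108
27 ∧ 108 = 27
27 ∧ 54 = 27
108 ∧ 27 = 27

27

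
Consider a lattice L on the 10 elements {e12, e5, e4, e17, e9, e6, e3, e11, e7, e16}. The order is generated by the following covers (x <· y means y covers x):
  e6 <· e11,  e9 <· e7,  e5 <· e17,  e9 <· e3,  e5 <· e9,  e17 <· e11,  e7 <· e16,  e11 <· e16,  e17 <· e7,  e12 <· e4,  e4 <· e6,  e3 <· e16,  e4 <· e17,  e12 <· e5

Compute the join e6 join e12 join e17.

e11

Common upper bounds of {e6, e12, e17}: e11, e16.
The least among these is e11.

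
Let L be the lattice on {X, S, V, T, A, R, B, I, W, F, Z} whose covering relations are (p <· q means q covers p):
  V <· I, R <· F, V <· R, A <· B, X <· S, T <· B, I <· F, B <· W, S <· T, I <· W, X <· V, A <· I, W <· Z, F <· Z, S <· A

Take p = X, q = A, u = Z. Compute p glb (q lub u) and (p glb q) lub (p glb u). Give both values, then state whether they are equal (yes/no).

X; X; yes

q lub u = Z, so p glb (q lub u) = X glb Z = X.
p glb q = X and p glb u = X, so (p glb q) lub (p glb u) = X lub X = X.
Equal: yes.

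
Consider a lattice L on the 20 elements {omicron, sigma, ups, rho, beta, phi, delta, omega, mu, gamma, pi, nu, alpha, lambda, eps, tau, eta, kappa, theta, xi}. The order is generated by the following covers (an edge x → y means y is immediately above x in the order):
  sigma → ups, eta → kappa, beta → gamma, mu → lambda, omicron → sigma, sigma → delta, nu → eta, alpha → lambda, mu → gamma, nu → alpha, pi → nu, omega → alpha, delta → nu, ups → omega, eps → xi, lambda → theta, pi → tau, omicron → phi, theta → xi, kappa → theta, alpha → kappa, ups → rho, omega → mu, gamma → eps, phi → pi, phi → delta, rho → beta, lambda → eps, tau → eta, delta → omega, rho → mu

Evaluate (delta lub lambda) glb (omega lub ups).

omega

delta ∨ lambda = lambda
omega ∨ ups = omega
lambda ∧ omega = omega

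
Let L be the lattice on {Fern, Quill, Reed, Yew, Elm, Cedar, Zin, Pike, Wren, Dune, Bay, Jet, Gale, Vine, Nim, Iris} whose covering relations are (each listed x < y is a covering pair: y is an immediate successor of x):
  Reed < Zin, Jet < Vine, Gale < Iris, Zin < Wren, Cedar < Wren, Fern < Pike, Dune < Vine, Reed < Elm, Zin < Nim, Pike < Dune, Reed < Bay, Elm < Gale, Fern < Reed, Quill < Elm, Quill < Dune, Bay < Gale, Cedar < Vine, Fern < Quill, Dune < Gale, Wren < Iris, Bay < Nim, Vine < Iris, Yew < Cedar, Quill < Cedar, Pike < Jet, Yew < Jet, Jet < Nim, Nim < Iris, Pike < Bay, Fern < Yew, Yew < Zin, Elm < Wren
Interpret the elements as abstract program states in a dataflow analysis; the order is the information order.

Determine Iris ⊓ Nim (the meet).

Nim

Common lower bounds of {Iris, Nim}: Bay, Fern, Jet, Nim, Pike, Reed, Yew, Zin.
The greatest among these is Nim.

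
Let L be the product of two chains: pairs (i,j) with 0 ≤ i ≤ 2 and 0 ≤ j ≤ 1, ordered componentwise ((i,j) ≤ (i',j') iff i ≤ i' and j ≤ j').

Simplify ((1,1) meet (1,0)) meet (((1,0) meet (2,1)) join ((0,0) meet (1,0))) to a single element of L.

(1,1) ∧ (1,0) = (1,0)
(1,0) ∧ (2,1) = (1,0)
(0,0) ∧ (1,0) = (0,0)
(1,0) ∨ (0,0) = (1,0)
(1,0) ∧ (1,0) = (1,0)

(1,0)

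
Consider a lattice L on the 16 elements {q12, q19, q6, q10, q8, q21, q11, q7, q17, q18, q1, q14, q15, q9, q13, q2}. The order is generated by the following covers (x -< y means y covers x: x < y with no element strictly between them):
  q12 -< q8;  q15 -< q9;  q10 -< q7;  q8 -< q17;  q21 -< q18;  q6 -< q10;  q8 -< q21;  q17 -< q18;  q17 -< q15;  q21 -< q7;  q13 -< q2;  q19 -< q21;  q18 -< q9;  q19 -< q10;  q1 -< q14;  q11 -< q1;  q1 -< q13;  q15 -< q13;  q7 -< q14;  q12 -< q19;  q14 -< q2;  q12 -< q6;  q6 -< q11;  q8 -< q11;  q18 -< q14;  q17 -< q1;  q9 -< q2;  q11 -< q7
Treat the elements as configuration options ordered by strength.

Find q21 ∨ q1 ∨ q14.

Common upper bounds of {q21, q1, q14}: q14, q2.
The least among these is q14.

q14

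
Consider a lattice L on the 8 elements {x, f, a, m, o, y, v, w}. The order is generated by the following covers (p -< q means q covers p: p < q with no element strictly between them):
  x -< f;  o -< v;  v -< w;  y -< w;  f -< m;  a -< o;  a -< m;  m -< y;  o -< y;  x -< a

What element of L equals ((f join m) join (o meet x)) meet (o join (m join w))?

m

f ∨ m = m
o ∧ x = x
m ∨ x = m
m ∨ w = w
o ∨ w = w
m ∧ w = m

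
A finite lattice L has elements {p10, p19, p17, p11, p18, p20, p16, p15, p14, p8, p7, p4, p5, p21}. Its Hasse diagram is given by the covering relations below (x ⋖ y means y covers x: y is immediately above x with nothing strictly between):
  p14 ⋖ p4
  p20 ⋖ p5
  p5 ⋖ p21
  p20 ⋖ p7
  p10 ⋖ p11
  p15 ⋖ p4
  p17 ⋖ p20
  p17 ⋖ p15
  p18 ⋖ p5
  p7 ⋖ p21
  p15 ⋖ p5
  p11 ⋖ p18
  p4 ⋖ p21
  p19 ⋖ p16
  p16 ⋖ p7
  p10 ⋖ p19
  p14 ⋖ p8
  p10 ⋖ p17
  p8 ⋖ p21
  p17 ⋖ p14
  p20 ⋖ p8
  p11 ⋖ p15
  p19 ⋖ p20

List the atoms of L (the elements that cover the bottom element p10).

p11, p17, p19

The atoms are exactly the elements that cover p10: p11, p17, p19.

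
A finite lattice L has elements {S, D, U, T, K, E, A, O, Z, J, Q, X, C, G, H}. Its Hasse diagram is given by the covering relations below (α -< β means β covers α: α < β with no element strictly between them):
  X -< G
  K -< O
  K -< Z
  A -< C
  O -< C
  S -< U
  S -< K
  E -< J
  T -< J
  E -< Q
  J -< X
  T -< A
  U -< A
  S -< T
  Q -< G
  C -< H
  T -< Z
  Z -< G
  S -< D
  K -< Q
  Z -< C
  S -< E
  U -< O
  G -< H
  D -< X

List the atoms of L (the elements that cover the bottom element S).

The atoms are exactly the elements that cover S: D, E, K, T, U.

D, E, K, T, U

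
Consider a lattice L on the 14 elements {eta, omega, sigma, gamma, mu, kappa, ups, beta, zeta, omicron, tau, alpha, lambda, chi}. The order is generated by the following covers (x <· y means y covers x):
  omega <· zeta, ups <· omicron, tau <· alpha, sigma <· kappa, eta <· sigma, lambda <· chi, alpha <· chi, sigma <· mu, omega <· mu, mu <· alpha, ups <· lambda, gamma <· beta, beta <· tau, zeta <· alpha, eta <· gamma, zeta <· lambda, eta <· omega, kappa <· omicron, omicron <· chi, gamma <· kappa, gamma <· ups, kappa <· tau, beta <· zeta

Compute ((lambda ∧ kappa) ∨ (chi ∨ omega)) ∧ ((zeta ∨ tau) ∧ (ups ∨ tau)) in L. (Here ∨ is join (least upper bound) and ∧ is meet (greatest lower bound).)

alpha

lambda ∧ kappa = gamma
chi ∨ omega = chi
gamma ∨ chi = chi
zeta ∨ tau = alpha
ups ∨ tau = chi
alpha ∧ chi = alpha
chi ∧ alpha = alpha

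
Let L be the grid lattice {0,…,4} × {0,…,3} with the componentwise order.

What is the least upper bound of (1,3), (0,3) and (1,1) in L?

Common upper bounds of {(1,3), (0,3), (1,1)}: (1,3), (2,3), (3,3), (4,3).
The least among these is (1,3).

(1,3)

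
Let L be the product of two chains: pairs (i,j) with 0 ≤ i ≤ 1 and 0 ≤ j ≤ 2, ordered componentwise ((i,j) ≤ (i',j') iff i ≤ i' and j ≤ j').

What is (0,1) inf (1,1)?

(0,1)

Common lower bounds of {(0,1), (1,1)}: (0,0), (0,1).
The greatest among these is (0,1).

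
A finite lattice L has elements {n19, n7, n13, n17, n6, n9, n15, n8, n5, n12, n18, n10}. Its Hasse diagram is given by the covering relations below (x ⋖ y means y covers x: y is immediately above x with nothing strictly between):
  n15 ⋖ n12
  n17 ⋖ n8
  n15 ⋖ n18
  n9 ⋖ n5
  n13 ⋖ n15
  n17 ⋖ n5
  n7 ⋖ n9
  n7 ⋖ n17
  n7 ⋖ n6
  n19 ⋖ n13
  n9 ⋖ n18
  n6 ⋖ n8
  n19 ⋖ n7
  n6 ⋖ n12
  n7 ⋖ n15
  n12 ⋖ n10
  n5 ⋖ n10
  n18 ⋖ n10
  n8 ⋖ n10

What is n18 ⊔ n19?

Common upper bounds of {n18, n19}: n10, n18.
The least among these is n18.

n18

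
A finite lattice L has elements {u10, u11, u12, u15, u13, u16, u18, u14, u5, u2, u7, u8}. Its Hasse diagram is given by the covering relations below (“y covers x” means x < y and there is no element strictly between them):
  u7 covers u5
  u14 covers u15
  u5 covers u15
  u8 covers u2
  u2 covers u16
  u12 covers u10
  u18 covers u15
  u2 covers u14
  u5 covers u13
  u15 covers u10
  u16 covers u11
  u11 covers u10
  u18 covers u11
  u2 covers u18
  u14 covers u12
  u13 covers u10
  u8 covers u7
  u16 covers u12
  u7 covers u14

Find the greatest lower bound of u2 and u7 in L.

Common lower bounds of {u2, u7}: u10, u12, u14, u15.
The greatest among these is u14.

u14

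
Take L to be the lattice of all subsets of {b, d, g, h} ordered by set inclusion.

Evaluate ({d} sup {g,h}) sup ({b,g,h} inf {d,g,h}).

{d,g,h}

{d} ∨ {g,h} = {d,g,h}
{b,g,h} ∧ {d,g,h} = {g,h}
{d,g,h} ∨ {g,h} = {d,g,h}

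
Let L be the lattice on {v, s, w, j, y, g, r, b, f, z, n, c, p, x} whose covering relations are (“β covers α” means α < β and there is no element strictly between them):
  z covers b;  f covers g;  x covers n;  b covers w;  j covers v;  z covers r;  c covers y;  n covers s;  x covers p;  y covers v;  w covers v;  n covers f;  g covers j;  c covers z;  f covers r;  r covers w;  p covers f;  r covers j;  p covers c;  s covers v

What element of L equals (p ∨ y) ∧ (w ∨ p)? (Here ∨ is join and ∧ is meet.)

p ∨ y = p
w ∨ p = p
p ∧ p = p

p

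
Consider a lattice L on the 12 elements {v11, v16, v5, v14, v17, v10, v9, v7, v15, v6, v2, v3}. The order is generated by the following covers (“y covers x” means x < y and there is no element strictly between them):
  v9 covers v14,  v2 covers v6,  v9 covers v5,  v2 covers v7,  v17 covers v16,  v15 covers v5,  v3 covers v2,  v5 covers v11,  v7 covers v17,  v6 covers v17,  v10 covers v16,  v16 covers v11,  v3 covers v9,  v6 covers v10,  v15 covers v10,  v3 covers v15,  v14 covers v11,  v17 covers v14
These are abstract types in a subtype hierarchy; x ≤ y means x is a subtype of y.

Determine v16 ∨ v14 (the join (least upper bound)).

Common upper bounds of {v16, v14}: v17, v2, v3, v6, v7.
The least among these is v17.

v17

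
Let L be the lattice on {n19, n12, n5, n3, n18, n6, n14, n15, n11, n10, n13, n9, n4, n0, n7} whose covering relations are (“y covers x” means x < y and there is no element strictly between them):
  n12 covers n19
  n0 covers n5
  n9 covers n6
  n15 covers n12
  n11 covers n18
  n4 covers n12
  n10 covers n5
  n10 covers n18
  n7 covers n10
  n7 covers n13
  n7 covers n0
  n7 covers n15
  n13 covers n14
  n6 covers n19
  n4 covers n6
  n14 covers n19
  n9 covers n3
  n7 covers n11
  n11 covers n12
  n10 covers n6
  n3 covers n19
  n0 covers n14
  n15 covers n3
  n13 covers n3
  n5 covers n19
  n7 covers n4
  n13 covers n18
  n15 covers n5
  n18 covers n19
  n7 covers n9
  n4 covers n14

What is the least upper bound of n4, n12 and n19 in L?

n4

Common upper bounds of {n4, n12, n19}: n4, n7.
The least among these is n4.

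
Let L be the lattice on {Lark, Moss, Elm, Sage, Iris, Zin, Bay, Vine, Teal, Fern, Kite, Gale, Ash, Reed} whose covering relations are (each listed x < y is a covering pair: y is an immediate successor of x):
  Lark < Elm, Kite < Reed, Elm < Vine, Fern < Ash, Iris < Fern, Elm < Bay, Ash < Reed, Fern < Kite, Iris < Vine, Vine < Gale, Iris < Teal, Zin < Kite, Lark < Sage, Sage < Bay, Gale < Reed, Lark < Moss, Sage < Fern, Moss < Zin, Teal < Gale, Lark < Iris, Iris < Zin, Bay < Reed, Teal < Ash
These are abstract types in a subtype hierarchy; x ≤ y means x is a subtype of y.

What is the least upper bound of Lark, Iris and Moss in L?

Common upper bounds of {Lark, Iris, Moss}: Kite, Reed, Zin.
The least among these is Zin.

Zin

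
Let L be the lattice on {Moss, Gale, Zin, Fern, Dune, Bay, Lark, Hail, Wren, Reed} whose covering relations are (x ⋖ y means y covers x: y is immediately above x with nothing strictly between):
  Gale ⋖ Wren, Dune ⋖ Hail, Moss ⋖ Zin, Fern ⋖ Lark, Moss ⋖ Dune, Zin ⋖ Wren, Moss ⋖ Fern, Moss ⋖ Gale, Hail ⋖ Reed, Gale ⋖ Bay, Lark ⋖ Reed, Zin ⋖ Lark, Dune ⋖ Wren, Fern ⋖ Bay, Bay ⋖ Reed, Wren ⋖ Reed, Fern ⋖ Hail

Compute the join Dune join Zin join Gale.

Wren

Common upper bounds of {Dune, Zin, Gale}: Reed, Wren.
The least among these is Wren.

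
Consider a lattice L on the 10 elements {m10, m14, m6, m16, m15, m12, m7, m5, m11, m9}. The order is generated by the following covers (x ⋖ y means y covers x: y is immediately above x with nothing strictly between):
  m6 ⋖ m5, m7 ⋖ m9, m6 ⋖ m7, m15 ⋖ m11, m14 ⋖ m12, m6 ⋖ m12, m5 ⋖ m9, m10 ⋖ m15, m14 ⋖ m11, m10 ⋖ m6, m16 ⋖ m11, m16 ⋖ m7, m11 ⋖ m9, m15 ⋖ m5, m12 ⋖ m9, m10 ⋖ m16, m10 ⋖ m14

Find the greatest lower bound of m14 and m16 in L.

Common lower bounds of {m14, m16}: m10.
The greatest among these is m10.

m10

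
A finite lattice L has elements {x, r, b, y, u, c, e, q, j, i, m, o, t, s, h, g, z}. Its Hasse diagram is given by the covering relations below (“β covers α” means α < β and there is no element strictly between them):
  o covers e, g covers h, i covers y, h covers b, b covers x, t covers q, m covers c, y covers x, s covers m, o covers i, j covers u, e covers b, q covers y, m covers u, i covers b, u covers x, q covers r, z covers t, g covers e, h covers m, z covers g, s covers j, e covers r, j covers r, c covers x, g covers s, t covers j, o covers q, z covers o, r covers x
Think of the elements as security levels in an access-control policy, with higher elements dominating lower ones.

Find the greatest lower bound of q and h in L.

x

Common lower bounds of {q, h}: x.
The greatest among these is x.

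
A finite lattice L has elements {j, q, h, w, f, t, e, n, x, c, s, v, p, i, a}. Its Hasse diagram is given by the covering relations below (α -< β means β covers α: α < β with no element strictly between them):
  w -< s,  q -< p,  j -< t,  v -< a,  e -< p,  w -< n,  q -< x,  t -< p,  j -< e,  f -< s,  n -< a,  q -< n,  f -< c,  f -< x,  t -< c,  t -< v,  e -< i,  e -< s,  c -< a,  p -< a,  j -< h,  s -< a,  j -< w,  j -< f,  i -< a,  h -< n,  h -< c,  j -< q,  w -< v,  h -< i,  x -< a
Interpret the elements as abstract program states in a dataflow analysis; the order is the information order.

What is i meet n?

h

Common lower bounds of {i, n}: h, j.
The greatest among these is h.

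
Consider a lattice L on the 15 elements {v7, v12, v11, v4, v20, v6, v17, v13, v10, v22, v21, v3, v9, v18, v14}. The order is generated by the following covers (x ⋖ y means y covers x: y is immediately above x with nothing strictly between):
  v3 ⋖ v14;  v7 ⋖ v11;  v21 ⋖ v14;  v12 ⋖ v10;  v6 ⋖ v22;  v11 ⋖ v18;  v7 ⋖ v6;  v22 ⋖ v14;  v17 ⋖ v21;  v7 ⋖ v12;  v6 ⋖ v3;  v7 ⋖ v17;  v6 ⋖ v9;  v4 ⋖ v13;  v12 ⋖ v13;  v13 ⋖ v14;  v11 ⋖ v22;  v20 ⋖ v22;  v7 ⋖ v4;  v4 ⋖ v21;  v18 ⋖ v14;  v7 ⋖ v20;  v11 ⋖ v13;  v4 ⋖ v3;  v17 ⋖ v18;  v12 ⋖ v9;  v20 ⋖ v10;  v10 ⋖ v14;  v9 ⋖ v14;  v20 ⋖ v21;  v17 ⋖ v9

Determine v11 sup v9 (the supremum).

Common upper bounds of {v11, v9}: v14.
The least among these is v14.

v14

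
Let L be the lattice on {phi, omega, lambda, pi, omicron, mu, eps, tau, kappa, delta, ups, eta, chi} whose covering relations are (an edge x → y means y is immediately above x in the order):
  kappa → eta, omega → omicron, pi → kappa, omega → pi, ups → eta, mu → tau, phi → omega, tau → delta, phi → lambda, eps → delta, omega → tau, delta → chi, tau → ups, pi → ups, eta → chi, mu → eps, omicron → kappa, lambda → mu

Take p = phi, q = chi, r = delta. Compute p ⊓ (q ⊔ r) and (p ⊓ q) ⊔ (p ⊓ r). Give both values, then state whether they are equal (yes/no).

phi; phi; yes

q ⊔ r = chi, so p ⊓ (q ⊔ r) = phi ⊓ chi = phi.
p ⊓ q = phi and p ⊓ r = phi, so (p ⊓ q) ⊔ (p ⊓ r) = phi ⊔ phi = phi.
Equal: yes.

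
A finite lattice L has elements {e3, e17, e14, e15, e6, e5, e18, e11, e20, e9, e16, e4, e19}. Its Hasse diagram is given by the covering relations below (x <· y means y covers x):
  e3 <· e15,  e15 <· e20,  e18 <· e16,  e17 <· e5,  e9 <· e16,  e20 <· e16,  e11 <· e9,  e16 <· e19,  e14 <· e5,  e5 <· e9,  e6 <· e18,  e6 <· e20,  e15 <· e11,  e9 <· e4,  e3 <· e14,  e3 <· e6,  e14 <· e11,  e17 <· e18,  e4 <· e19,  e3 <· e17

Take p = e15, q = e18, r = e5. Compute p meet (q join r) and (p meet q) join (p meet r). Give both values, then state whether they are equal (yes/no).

e15; e3; no

q join r = e16, so p meet (q join r) = e15 meet e16 = e15.
p meet q = e3 and p meet r = e3, so (p meet q) join (p meet r) = e3 join e3 = e3.
Equal: no.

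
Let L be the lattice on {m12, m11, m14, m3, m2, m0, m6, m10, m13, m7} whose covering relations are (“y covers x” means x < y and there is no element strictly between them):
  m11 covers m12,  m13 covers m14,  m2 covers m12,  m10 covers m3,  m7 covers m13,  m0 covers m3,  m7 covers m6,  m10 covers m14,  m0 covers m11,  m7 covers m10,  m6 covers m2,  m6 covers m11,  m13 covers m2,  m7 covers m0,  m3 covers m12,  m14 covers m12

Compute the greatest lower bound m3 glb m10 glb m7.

Common lower bounds of {m3, m10, m7}: m12, m3.
The greatest among these is m3.

m3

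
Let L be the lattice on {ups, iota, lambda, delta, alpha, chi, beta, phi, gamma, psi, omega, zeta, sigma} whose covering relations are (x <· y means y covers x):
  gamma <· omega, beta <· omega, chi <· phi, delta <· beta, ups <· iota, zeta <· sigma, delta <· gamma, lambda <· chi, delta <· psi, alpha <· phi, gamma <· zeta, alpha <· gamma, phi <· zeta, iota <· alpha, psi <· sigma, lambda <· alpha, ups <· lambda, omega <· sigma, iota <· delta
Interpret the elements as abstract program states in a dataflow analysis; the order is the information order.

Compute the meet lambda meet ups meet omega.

ups

Common lower bounds of {lambda, ups, omega}: ups.
The greatest among these is ups.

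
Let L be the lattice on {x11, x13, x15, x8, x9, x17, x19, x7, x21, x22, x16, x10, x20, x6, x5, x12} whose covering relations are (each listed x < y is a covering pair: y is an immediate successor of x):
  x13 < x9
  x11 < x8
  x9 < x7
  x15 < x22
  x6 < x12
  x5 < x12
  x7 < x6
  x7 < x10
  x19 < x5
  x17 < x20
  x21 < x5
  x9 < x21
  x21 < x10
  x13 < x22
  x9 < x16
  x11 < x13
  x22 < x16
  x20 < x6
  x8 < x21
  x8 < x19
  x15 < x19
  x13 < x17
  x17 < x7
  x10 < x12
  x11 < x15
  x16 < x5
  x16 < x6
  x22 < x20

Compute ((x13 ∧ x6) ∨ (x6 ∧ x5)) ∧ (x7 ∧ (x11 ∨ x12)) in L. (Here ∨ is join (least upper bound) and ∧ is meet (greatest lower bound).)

x13 ∧ x6 = x13
x6 ∧ x5 = x16
x13 ∨ x16 = x16
x11 ∨ x12 = x12
x7 ∧ x12 = x7
x16 ∧ x7 = x9

x9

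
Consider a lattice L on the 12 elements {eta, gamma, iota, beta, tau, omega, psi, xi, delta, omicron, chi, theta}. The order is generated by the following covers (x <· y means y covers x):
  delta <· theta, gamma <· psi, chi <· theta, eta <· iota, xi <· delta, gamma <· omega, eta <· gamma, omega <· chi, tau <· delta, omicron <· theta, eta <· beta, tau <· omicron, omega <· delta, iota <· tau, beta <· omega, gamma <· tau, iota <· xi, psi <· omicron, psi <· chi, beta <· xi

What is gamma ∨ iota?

tau

Common upper bounds of {gamma, iota}: delta, omicron, tau, theta.
The least among these is tau.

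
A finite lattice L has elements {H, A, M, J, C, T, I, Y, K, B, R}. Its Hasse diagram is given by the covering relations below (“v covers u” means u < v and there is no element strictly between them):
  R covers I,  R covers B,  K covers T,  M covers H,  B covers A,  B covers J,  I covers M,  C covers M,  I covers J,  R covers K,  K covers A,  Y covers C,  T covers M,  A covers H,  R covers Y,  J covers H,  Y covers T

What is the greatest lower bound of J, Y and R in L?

Common lower bounds of {J, Y, R}: H.
The greatest among these is H.

H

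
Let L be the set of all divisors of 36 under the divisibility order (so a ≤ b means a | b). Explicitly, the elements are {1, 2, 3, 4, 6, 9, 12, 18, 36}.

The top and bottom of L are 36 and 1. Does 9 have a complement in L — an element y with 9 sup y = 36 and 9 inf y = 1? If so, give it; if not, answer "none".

Need y with 9 ∨ y = 36 and 9 ∧ y = 1.
Checking each element gives: 4.

4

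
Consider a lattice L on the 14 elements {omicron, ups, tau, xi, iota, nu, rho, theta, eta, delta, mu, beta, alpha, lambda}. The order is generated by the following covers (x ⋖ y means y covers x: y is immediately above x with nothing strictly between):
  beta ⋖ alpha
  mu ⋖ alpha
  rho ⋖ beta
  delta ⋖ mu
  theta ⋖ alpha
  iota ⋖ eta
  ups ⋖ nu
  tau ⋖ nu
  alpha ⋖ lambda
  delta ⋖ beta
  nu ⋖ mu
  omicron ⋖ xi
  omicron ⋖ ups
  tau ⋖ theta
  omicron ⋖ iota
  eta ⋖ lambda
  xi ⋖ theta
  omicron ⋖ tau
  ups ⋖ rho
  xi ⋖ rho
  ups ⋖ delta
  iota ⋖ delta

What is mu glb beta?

Common lower bounds of {mu, beta}: delta, iota, omicron, ups.
The greatest among these is delta.

delta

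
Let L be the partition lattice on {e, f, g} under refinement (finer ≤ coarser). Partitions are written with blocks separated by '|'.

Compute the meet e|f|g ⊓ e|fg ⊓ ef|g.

The meet (common refinement) of e|f|g, e|fg, ef|g intersects blocks pairwise, giving e|f|g.

e|f|g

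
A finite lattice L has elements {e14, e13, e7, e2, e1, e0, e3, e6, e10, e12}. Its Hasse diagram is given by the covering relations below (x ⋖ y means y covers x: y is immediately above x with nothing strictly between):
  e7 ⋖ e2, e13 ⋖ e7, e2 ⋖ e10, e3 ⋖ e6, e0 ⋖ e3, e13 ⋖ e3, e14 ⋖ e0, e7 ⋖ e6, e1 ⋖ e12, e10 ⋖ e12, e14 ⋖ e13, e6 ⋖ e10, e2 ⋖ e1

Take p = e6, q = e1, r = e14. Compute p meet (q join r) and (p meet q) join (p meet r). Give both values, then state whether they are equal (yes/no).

e7; e7; yes

q join r = e1, so p meet (q join r) = e6 meet e1 = e7.
p meet q = e7 and p meet r = e14, so (p meet q) join (p meet r) = e7 join e14 = e7.
Equal: yes.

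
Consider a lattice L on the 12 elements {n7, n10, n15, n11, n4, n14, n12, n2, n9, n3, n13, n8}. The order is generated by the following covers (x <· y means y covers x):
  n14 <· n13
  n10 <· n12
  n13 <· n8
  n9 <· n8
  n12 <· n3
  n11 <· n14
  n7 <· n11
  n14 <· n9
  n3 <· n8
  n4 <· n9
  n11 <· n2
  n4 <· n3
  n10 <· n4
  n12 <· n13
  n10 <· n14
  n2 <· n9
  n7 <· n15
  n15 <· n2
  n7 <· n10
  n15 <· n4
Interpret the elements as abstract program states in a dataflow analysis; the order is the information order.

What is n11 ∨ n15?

n2

Common upper bounds of {n11, n15}: n2, n8, n9.
The least among these is n2.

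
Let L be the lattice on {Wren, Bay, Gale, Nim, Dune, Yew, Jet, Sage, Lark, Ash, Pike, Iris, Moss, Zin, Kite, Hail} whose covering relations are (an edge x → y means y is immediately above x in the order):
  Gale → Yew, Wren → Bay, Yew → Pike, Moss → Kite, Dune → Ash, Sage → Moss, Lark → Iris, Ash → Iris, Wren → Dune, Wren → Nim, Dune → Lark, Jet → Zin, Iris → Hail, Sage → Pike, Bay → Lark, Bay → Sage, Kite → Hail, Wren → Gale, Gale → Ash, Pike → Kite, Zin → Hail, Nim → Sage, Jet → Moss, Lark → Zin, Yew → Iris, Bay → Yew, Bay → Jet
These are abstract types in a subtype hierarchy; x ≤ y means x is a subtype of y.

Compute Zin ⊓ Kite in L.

Jet

Zin ∧ Kite = Jet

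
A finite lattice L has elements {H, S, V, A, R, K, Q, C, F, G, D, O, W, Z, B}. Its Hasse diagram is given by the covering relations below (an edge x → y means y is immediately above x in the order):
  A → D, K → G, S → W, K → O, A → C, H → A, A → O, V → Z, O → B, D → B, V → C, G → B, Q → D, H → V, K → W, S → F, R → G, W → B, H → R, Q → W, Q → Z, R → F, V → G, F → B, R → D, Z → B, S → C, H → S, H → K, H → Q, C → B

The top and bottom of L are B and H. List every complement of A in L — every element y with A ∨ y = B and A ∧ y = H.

Need y with A ∨ y = B and A ∧ y = H.
Checking each element gives: F, G, W, Z.

F, G, W, Z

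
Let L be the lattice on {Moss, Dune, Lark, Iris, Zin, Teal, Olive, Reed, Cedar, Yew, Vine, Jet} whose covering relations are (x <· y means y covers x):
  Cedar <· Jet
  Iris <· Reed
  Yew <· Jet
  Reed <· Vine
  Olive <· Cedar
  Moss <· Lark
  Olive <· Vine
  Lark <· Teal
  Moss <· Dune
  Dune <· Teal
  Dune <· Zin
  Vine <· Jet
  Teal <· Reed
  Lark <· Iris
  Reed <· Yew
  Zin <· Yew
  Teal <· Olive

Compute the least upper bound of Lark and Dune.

Teal

Common upper bounds of {Lark, Dune}: Cedar, Jet, Olive, Reed, Teal, Vine, Yew.
The least among these is Teal.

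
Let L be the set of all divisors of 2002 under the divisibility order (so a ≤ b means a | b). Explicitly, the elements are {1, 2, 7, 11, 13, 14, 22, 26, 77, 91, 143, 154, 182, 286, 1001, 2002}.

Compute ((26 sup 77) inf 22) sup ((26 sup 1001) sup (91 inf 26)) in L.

2002

26 ∨ 77 = 2002
2002 ∧ 22 = 22
26 ∨ 1001 = 2002
91 ∧ 26 = 13
2002 ∨ 13 = 2002
22 ∨ 2002 = 2002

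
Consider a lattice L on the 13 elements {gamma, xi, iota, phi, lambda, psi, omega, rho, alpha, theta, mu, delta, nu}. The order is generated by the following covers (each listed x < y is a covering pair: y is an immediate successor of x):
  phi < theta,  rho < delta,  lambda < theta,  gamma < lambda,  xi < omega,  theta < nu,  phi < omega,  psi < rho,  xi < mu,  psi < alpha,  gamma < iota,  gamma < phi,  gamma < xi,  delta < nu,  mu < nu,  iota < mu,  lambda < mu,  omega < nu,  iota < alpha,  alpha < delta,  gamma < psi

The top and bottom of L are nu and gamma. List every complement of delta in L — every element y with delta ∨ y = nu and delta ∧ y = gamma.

lambda, omega, phi, theta, xi

Need y with delta ∨ y = nu and delta ∧ y = gamma.
Checking each element gives: lambda, omega, phi, theta, xi.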